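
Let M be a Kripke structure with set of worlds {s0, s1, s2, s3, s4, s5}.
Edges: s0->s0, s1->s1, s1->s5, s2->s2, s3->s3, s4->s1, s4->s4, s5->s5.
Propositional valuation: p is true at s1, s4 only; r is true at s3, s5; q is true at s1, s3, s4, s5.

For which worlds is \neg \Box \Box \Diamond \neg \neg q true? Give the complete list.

Let φ = \neg \Box \Box \Diamond \neg \neg q. Evaluate φ at each world:
  s0 (successors {s0}): φ is true.
  s1 (successors {s1, s5}): φ is false.
  s2 (successors {s2}): φ is true.
  s3 (successors {s3}): φ is false.
  s4 (successors {s1, s4}): φ is false.
  s5 (successors {s5}): φ is false.
For instance, at s3:
  At s3: \Box \Box \Diamond \neg \neg q is true, so \neg \Box \Box \Diamond \neg \neg q is false.
    At s3: \Box \Box \Diamond \neg \neg q requires \Box \Diamond \neg \neg q at every successor {s3}.
      At s3: \Box \Diamond \neg \neg q is true.
    So \Box \Box \Diamond \neg \neg q is true at s3.
Satisfying worlds: {s0, s2}

s0, s2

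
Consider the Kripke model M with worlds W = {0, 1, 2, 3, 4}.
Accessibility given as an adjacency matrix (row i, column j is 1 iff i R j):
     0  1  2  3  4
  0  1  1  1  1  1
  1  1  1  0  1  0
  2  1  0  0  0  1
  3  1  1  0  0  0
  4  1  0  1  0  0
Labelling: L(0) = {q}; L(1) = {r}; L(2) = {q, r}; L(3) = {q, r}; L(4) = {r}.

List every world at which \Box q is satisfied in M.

Let φ = \Box q. Evaluate φ at each world:
  0 (successors {0, 1, 2, 3, 4}): φ is false.
  1 (successors {0, 1, 3}): φ is false.
  2 (successors {0, 4}): φ is false.
  3 (successors {0, 1}): φ is false.
  4 (successors {0, 2}): φ is true.
For instance, at 2:
  At 2: \Box q requires q at every successor {0, 4}.
    q fails at 4, so \Box q is false at 2.
Satisfying worlds: {4}

4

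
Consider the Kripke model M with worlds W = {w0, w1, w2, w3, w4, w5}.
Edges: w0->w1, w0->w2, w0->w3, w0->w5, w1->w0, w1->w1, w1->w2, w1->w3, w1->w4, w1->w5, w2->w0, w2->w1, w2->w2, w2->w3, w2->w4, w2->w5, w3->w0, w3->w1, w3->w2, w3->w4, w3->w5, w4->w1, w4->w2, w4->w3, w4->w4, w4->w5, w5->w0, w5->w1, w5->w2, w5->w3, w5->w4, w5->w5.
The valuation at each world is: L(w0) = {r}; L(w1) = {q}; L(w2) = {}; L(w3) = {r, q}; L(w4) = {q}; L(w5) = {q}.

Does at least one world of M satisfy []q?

Recall that []ψ holds at a world iff ψ holds at every accessible world, and <>ψ holds iff ψ holds at some accessible world.
Let φ = []q. Evaluate φ at each world:
  w0 (successors {w1, w2, w3, w5}): φ is false.
  w1 (successors {w0, w1, w2, w3, w4, w5}): φ is false.
  w2 (successors {w0, w1, w2, w3, w4, w5}): φ is false.
  w3 (successors {w0, w1, w2, w4, w5}): φ is false.
  w4 (successors {w1, w2, w3, w4, w5}): φ is false.
  w5 (successors {w0, w1, w2, w3, w4, w5}): φ is false.
For instance, at w3:
  At w3: []q requires q at every successor {w0, w1, w2, w4, w5}.
    q fails at w0, so []q is false at w3.

No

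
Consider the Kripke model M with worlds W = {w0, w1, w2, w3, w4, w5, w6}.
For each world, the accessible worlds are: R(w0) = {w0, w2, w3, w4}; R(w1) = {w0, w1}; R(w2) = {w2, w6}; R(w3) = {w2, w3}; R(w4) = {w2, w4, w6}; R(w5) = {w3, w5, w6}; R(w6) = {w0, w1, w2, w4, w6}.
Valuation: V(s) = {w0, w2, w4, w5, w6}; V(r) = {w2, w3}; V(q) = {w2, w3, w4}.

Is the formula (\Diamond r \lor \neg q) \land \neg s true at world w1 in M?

Yes

Recall that \Diamond ψ holds at a world iff ψ holds at some accessible world.
At w1: \Diamond r \lor \neg q is true, \neg s is true, so (\Diamond r \lor \neg q) \land \neg s is true.
  At w1: \Diamond r is false, \neg q is true, so \Diamond r \lor \neg q is true.
    At w1: \Diamond r requires r at some successor in {w0, w1}.
      At w0: r is false.
      At w1: r is false.
    So \Diamond r is false at w1.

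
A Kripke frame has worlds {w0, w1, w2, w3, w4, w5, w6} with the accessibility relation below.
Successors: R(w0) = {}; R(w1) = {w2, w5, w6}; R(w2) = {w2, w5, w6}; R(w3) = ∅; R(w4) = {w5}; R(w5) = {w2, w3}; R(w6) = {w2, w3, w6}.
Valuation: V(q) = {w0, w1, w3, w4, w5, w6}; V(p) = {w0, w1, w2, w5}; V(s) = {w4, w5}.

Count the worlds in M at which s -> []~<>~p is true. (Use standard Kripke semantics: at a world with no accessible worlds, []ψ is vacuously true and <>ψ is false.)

Let φ = s -> []~<>~p. Evaluate φ at each world:
  w0 (successors ∅): φ is true.
  w1 (successors {w2, w5, w6}): φ is true.
  w2 (successors {w2, w5, w6}): φ is true.
  w3 (successors ∅): φ is true.
  w4 (successors {w5}): φ is false.
  w5 (successors {w2, w3}): φ is false.
  w6 (successors {w2, w3, w6}): φ is true.
For instance, at w2:
  At w2: s is false, []~<>~p is false, so s -> []~<>~p is true.
    At w2: []~<>~p requires ~<>~p at every successor {w2, w5, w6}.
      ~<>~p fails at w2, so []~<>~p is false at w2.
Satisfying worlds: {w0, w1, w2, w3, w6}

5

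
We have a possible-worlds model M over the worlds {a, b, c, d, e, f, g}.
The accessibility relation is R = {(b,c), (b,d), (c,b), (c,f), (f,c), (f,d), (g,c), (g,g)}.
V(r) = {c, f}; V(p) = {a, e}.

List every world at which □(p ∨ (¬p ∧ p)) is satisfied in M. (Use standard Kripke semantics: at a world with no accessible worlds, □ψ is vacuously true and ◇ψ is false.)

Recall that □ψ holds at a world iff ψ holds at every accessible world, and ◇ψ holds iff ψ holds at some accessible world.
Let φ = □(p ∨ (¬p ∧ p)). Evaluate φ at each world:
  a (successors ∅): φ is true.
  b (successors {c, d}): φ is false.
  c (successors {b, f}): φ is false.
  d (successors ∅): φ is true.
  e (successors ∅): φ is true.
  f (successors {c, d}): φ is false.
  g (successors {c, g}): φ is false.
For instance, at b:
  At b: □(p ∨ (¬p ∧ p)) requires p ∨ (¬p ∧ p) at every successor {c, d}.
    p ∨ (¬p ∧ p) fails at c, so □(p ∨ (¬p ∧ p)) is false at b.
Satisfying worlds: {a, d, e}

a, d, e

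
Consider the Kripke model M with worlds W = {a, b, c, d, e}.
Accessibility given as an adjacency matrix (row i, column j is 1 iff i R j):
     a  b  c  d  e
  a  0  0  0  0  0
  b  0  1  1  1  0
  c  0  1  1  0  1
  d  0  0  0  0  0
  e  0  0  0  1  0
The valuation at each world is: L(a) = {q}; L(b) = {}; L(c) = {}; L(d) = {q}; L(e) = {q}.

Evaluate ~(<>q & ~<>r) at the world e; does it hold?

No

At e: <>q & ~<>r is true, so ~(<>q & ~<>r) is false.
  At e: <>q is true, ~<>r is true, so <>q & ~<>r is true.
    At e: <>q requires q at some successor in {d}.
      q holds at d, so <>q is true at e.
    At e: <>r is false, so ~<>r is true.
      At e: <>r requires r at some successor in {d}.
        At d: r is false.
      So <>r is false at e.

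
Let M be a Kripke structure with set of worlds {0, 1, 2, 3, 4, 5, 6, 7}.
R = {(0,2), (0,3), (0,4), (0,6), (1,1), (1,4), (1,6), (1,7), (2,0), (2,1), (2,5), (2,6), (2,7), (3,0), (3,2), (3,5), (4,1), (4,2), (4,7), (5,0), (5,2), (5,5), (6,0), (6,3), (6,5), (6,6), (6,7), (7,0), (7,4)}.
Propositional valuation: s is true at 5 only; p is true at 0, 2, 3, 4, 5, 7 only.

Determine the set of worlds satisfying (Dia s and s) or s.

Let φ = (Dia s and s) or s. Evaluate φ at each world:
  0 (successors {2, 3, 4, 6}): φ is false.
  1 (successors {1, 4, 6, 7}): φ is false.
  2 (successors {0, 1, 5, 6, 7}): φ is false.
  3 (successors {0, 2, 5}): φ is false.
  4 (successors {1, 2, 7}): φ is false.
  5 (successors {0, 2, 5}): φ is true.
  6 (successors {0, 3, 5, 6, 7}): φ is false.
  7 (successors {0, 4}): φ is false.
For instance, at 3:
  At 3: Dia s and s is false, s is false, so (Dia s and s) or s is false.
    At 3: Dia s is true, s is false, so Dia s and s is false.
      At 3: Dia s requires s at some successor in {0, 2, 5}.
        s holds at 5, so Dia s is true at 3.
Satisfying worlds: {5}

5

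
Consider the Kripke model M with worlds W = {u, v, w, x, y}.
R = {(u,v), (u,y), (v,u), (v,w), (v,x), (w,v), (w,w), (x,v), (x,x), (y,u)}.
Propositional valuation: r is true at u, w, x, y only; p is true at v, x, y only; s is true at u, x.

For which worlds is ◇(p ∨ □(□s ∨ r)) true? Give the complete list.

Recall that □ψ holds at a world iff ψ holds at every accessible world, and ◇ψ holds iff ψ holds at some accessible world.
Let φ = ◇(p ∨ □(□s ∨ r)). Evaluate φ at each world:
  u (successors {v, y}): φ is true.
  v (successors {u, w, x}): φ is true.
  w (successors {v, w}): φ is true.
  x (successors {v, x}): φ is true.
  y (successors {u}): φ is false.
For instance, at x:
  At x: ◇(p ∨ □(□s ∨ r)) requires p ∨ □(□s ∨ r) at some successor in {v, x}.
    p ∨ □(□s ∨ r) holds at v, so ◇(p ∨ □(□s ∨ r)) is true at x.
      At v: p is true, □(□s ∨ r) is true, so p ∨ □(□s ∨ r) is true.
Satisfying worlds: {u, v, w, x}

u, v, w, x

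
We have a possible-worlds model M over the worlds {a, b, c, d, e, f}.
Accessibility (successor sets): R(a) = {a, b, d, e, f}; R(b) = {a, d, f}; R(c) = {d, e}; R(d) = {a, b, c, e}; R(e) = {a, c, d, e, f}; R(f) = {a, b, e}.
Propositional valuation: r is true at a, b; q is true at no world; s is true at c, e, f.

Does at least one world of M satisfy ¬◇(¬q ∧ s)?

Recall that ◇ψ holds at a world iff ψ holds at some accessible world.
Let φ = ¬◇(¬q ∧ s). Evaluate φ at each world:
  a (successors {a, b, d, e, f}): φ is false.
  b (successors {a, d, f}): φ is false.
  c (successors {d, e}): φ is false.
  d (successors {a, b, c, e}): φ is false.
  e (successors {a, c, d, e, f}): φ is false.
  f (successors {a, b, e}): φ is false.
For instance, at b:
  At b: ◇(¬q ∧ s) is true, so ¬◇(¬q ∧ s) is false.
    At b: ◇(¬q ∧ s) requires ¬q ∧ s at some successor in {a, d, f}.
      ¬q ∧ s holds at f, so ◇(¬q ∧ s) is true at b.

No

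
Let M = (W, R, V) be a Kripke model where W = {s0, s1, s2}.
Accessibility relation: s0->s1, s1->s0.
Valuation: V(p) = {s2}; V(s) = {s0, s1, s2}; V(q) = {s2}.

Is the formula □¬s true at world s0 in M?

No

At s0: □¬s requires ¬s at every successor {s1}.
  ¬s fails at s1, so □¬s is false at s0.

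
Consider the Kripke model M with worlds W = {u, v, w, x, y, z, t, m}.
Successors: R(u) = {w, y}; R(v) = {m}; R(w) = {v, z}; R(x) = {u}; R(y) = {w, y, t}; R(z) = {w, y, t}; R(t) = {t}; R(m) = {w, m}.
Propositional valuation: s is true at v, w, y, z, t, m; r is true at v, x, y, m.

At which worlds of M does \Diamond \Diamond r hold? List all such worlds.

u, v, w, x, y, z, m

Recall that \Diamond ψ holds at a world iff ψ holds at some accessible world.
Let φ = \Diamond \Diamond r. Evaluate φ at each world:
  u (successors {w, y}): φ is true.
  v (successors {m}): φ is true.
  w (successors {v, z}): φ is true.
  x (successors {u}): φ is true.
  y (successors {w, y, t}): φ is true.
  z (successors {w, y, t}): φ is true.
  t (successors {t}): φ is false.
  m (successors {w, m}): φ is true.
For instance, at v:
  At v: \Diamond \Diamond r requires \Diamond r at some successor in {m}.
    \Diamond r holds at m, so \Diamond \Diamond r is true at v.
      At m: \Diamond r requires r at some successor in {w, m}.
        r holds at m, so \Diamond r is true at m.
Satisfying worlds: {u, v, w, x, y, z, m}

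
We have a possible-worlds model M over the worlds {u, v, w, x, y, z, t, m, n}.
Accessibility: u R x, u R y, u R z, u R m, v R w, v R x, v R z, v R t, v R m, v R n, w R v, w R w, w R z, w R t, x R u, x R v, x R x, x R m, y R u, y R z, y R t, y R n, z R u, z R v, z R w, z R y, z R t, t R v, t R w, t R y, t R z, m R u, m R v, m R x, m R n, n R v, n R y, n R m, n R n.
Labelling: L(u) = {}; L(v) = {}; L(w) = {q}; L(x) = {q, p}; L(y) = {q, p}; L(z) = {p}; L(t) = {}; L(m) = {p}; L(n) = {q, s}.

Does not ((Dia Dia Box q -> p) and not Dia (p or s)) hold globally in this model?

Yes

Let φ = not ((Dia Dia Box q -> p) and not Dia (p or s)). Evaluate φ at each world:
  u (successors {x, y, z, m}): φ is true.
  v (successors {w, x, z, t, m, n}): φ is true.
  w (successors {v, w, z, t}): φ is true.
  x (successors {u, v, x, m}): φ is true.
  y (successors {u, z, t, n}): φ is true.
  z (successors {u, v, w, y, t}): φ is true.
  t (successors {v, w, y, z}): φ is true.
  m (successors {u, v, x, n}): φ is true.
  n (successors {v, y, m, n}): φ is true.
For instance, at x:
  At x: (Dia Dia Box q -> p) and not Dia (p or s) is false, so not ((Dia Dia Box q -> p) and not Dia (p or s)) is true.
    At x: Dia Dia Box q -> p is true, not Dia (p or s) is false, so (Dia Dia Box q -> p) and not Dia (p or s) is false.
      At x: Dia Dia Box q is false, p is true, so Dia Dia Box q -> p is true.
      At x: Dia (p or s) is true, so not Dia (p or s) is false.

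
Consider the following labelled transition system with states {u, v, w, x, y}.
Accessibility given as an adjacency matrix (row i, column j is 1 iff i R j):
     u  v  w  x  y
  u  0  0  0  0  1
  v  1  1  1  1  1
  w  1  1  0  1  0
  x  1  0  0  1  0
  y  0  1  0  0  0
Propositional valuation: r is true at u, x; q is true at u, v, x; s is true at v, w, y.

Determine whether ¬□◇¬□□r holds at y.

Recall that □ψ holds at a world iff ψ holds at every accessible world, and ◇ψ holds iff ψ holds at some accessible world.
At y: □◇¬□□r is true, so ¬□◇¬□□r is false.
  At y: □◇¬□□r requires ◇¬□□r at every successor {v}.
      At v: ◇¬□□r requires ¬□□r at some successor in {u, v, w, x, y}.
        ¬□□r holds at u, so ◇¬□□r is true at v.
  So □◇¬□□r is true at y.

No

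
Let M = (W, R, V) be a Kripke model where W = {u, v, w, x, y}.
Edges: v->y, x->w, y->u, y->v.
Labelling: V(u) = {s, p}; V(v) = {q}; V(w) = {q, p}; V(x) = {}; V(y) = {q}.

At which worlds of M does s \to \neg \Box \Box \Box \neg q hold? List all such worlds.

v, w, x, y

Let φ = s \to \neg \Box \Box \Box \neg q. Evaluate φ at each world:
  u (successors ∅): φ is false.
  v (successors {y}): φ is true.
  w (successors ∅): φ is true.
  x (successors {w}): φ is true.
  y (successors {u, v}): φ is true.
For instance, at y:
  At y: s is false, \neg \Box \Box \Box \neg q is true, so s \to \neg \Box \Box \Box \neg q is true.
    At y: \Box \Box \Box \neg q is false, so \neg \Box \Box \Box \neg q is true.
      At y: \Box \Box \Box \neg q requires \Box \Box \neg q at every successor {u, v}.
        \Box \Box \neg q fails at v, so \Box \Box \Box \neg q is false at y.
Satisfying worlds: {v, w, x, y}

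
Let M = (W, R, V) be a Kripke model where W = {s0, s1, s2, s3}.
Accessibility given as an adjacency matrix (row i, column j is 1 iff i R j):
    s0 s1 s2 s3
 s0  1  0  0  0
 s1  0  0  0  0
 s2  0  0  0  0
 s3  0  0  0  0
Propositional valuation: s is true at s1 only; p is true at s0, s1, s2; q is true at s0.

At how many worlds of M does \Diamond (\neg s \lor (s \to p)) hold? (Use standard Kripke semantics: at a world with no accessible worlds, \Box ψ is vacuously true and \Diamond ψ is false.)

1

Let φ = \Diamond (\neg s \lor (s \to p)). Evaluate φ at each world:
  s0 (successors {s0}): φ is true.
  s1 (successors ∅): φ is false.
  s2 (successors ∅): φ is false.
  s3 (successors ∅): φ is false.
For instance, at s0:
  At s0: \Diamond (\neg s \lor (s \to p)) requires \neg s \lor (s \to p) at some successor in {s0}.
    \neg s \lor (s \to p) holds at s0, so \Diamond (\neg s \lor (s \to p)) is true at s0.
Satisfying worlds: {s0}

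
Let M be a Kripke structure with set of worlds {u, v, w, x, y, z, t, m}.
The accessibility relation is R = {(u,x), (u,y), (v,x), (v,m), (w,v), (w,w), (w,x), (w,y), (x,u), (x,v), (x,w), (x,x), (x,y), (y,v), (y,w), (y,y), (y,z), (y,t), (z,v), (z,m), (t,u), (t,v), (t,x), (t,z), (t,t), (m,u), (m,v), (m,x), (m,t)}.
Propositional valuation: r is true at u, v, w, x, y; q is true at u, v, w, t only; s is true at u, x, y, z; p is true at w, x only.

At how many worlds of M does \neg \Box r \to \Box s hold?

3

Let φ = \neg \Box r \to \Box s. Evaluate φ at each world:
  u (successors {x, y}): φ is true.
  v (successors {x, m}): φ is false.
  w (successors {v, w, x, y}): φ is true.
  x (successors {u, v, w, x, y}): φ is true.
  y (successors {v, w, y, z, t}): φ is false.
  z (successors {v, m}): φ is false.
  t (successors {u, v, x, z, t}): φ is false.
  m (successors {u, v, x, t}): φ is false.
For instance, at z:
  At z: \neg \Box r is true, \Box s is false, so \neg \Box r \to \Box s is false.
    At z: \Box r is false, so \neg \Box r is true.
      At z: \Box r requires r at every successor {v, m}.
        r fails at m, so \Box r is false at z.
    At z: \Box s requires s at every successor {v, m}.
      s fails at v, so \Box s is false at z.
Satisfying worlds: {u, w, x}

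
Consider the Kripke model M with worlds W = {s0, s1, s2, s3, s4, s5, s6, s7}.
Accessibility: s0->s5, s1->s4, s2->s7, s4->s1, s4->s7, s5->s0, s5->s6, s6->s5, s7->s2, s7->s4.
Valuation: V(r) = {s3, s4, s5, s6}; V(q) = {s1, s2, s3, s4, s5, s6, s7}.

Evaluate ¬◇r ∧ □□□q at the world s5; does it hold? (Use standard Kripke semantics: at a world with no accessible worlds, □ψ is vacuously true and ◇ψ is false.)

No

At s5: ¬◇r is false, □□□q is false, so ¬◇r ∧ □□□q is false.
  At s5: ◇r is true, so ¬◇r is false.
    At s5: ◇r requires r at some successor in {s0, s6}.
      r holds at s6, so ◇r is true at s5.
  At s5: □□□q requires □□q at every successor {s0, s6}.
    □□q fails at s0, so □□□q is false at s5.
      At s0: □□q requires □q at every successor {s5}.
        □q fails at s5, so □□q is false at s0.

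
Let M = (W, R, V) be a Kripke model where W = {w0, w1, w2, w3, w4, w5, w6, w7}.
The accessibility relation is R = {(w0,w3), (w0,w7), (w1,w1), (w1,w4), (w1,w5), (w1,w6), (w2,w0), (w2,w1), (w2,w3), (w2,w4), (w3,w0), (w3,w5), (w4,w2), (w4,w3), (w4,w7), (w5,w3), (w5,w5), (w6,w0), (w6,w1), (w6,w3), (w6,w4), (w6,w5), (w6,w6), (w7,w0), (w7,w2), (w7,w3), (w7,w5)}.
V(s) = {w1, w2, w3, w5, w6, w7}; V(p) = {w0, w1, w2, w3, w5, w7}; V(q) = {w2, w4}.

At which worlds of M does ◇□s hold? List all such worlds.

Let φ = ◇□s. Evaluate φ at each world:
  w0 (successors {w3, w7}): φ is false.
  w1 (successors {w1, w4, w5, w6}): φ is true.
  w2 (successors {w0, w1, w3, w4}): φ is true.
  w3 (successors {w0, w5}): φ is true.
  w4 (successors {w2, w3, w7}): φ is false.
  w5 (successors {w3, w5}): φ is true.
  w6 (successors {w0, w1, w3, w4, w5, w6}): φ is true.
  w7 (successors {w0, w2, w3, w5}): φ is true.
For instance, at w7:
  At w7: ◇□s requires □s at some successor in {w0, w2, w3, w5}.
    □s holds at w0, so ◇□s is true at w7.
      At w0: □s requires s at every successor {w3, w7}.
        At w3: s is true.
        At w7: s is true.
      So □s is true at w0.
Satisfying worlds: {w1, w2, w3, w5, w6, w7}

w1, w2, w3, w5, w6, w7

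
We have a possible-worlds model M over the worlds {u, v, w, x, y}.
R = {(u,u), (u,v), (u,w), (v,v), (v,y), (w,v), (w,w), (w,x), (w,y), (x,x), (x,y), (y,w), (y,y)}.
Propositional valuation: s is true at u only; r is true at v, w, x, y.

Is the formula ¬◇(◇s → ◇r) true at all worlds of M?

No

Recall that ◇ψ holds at a world iff ψ holds at some accessible world.
Let φ = ¬◇(◇s → ◇r). Evaluate φ at each world:
  u (successors {u, v, w}): φ is false.
  v (successors {v, y}): φ is false.
  w (successors {v, w, x, y}): φ is false.
  x (successors {x, y}): φ is false.
  y (successors {w, y}): φ is false.
Detail at u (counterexample):
  At u: ◇(◇s → ◇r) is true, so ¬◇(◇s → ◇r) is false.
    At u: ◇(◇s → ◇r) requires ◇s → ◇r at some successor in {u, v, w}.
      ◇s → ◇r holds at u, so ◇(◇s → ◇r) is true at u.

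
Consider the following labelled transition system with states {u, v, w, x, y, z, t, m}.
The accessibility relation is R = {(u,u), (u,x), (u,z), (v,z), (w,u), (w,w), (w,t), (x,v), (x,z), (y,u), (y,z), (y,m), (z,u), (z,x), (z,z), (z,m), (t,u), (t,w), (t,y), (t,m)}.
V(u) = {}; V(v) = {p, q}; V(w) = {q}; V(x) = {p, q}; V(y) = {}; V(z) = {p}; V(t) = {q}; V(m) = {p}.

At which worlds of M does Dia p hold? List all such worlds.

u, v, x, y, z, t

Recall that Dia ψ holds at a world iff ψ holds at some accessible world.
Let φ = Dia p. Evaluate φ at each world:
  u (successors {u, x, z}): φ is true.
  v (successors {z}): φ is true.
  w (successors {u, w, t}): φ is false.
  x (successors {v, z}): φ is true.
  y (successors {u, z, m}): φ is true.
  z (successors {u, x, z, m}): φ is true.
  t (successors {u, w, y, m}): φ is true.
  m (successors ∅): φ is false.
For instance, at u:
  At u: Dia p requires p at some successor in {u, x, z}.
    p holds at x, so Dia p is true at u.
Satisfying worlds: {u, v, x, y, z, t}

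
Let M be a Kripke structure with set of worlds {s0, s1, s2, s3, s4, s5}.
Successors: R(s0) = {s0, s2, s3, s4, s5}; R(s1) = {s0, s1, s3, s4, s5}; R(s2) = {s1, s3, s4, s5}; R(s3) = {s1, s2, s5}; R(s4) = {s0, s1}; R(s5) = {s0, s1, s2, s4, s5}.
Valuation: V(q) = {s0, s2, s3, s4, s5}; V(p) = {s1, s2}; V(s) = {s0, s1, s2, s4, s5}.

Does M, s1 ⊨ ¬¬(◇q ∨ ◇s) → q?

No

At s1: ¬¬(◇q ∨ ◇s) is true, q is false, so ¬¬(◇q ∨ ◇s) → q is false.
  At s1: ¬(◇q ∨ ◇s) is false, so ¬¬(◇q ∨ ◇s) is true.
    At s1: ◇q ∨ ◇s is true, so ¬(◇q ∨ ◇s) is false.
      At s1: ◇q is true, ◇s is true, so ◇q ∨ ◇s is true.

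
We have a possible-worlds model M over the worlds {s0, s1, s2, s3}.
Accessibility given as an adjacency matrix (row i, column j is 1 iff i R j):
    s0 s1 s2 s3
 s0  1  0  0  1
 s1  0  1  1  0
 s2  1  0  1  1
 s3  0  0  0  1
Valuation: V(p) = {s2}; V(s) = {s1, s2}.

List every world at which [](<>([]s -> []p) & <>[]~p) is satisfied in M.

Let φ = [](<>([]s -> []p) & <>[]~p). Evaluate φ at each world:
  s0 (successors {s0, s3}): φ is true.
  s1 (successors {s1, s2}): φ is false.
  s2 (successors {s0, s2, s3}): φ is true.
  s3 (successors {s3}): φ is true.
For instance, at s0:
  At s0: [](<>([]s -> []p) & <>[]~p) requires <>([]s -> []p) & <>[]~p at every successor {s0, s3}.
      At s0: <>([]s -> []p) is true, <>[]~p is true, so <>([]s -> []p) & <>[]~p is true.
      At s3: <>([]s -> []p) is true, <>[]~p is true, so <>([]s -> []p) & <>[]~p is true.
  So [](<>([]s -> []p) & <>[]~p) is true at s0.
Satisfying worlds: {s0, s2, s3}

s0, s2, s3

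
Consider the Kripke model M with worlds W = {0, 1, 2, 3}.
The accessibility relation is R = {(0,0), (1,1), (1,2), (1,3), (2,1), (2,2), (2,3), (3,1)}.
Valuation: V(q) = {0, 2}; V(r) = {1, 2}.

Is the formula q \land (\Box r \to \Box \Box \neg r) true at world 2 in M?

Yes

Recall that \Box ψ holds at a world iff ψ holds at every accessible world, and \Diamond ψ holds iff ψ holds at some accessible world.
At 2: q is true, \Box r \to \Box \Box \neg r is true, so q \land (\Box r \to \Box \Box \neg r) is true.
  At 2: \Box r is false, \Box \Box \neg r is false, so \Box r \to \Box \Box \neg r is true.
    At 2: \Box r requires r at every successor {1, 2, 3}.
      r fails at 3, so \Box r is false at 2.
    At 2: \Box \Box \neg r requires \Box \neg r at every successor {1, 2, 3}.
      \Box \neg r fails at 1, so \Box \Box \neg r is false at 2.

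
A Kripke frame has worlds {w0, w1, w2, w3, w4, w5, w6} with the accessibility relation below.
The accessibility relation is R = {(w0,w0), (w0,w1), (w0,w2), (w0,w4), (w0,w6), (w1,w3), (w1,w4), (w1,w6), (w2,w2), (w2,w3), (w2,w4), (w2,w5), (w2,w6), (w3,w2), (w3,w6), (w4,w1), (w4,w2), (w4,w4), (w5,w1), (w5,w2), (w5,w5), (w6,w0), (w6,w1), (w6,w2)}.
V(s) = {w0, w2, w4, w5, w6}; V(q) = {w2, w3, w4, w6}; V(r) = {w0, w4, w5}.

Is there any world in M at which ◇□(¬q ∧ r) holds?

No

Let φ = ◇□(¬q ∧ r). Evaluate φ at each world:
  w0 (successors {w0, w1, w2, w4, w6}): φ is false.
  w1 (successors {w3, w4, w6}): φ is false.
  w2 (successors {w2, w3, w4, w5, w6}): φ is false.
  w3 (successors {w2, w6}): φ is false.
  w4 (successors {w1, w2, w4}): φ is false.
  w5 (successors {w1, w2, w5}): φ is false.
  w6 (successors {w0, w1, w2}): φ is false.
For instance, at w3:
  At w3: ◇□(¬q ∧ r) requires □(¬q ∧ r) at some successor in {w2, w6}.
    At w2: □(¬q ∧ r) is false.
    At w6: □(¬q ∧ r) is false.
  So ◇□(¬q ∧ r) is false at w3.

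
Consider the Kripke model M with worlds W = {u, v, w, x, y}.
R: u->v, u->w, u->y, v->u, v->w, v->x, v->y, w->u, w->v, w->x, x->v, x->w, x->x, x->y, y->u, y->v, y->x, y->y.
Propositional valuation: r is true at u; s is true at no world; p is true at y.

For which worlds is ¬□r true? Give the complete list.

u, v, w, x, y

Let φ = ¬□r. Evaluate φ at each world:
  u (successors {v, w, y}): φ is true.
  v (successors {u, w, x, y}): φ is true.
  w (successors {u, v, x}): φ is true.
  x (successors {v, w, x, y}): φ is true.
  y (successors {u, v, x, y}): φ is true.
For instance, at x:
  At x: □r is false, so ¬□r is true.
    At x: □r requires r at every successor {v, w, x, y}.
      r fails at v, so □r is false at x.
Satisfying worlds: {u, v, w, x, y}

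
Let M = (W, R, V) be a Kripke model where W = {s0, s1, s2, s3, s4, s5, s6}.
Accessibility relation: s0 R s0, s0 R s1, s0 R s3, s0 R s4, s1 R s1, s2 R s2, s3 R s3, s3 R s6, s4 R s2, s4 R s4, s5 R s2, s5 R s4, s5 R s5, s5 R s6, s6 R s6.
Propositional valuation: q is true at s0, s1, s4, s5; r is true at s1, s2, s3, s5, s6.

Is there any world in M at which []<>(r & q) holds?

Let φ = []<>(r & q). Evaluate φ at each world:
  s0 (successors {s0, s1, s3, s4}): φ is false.
  s1 (successors {s1}): φ is true.
  s2 (successors {s2}): φ is false.
  s3 (successors {s3, s6}): φ is false.
  s4 (successors {s2, s4}): φ is false.
  s5 (successors {s2, s4, s5, s6}): φ is false.
  s6 (successors {s6}): φ is false.
Detail at s1 (witness):
  At s1: []<>(r & q) requires <>(r & q) at every successor {s1}.
      At s1: <>(r & q) requires r & q at some successor in {s1}.
        r & q holds at s1, so <>(r & q) is true at s1.
  So []<>(r & q) is true at s1.

Yes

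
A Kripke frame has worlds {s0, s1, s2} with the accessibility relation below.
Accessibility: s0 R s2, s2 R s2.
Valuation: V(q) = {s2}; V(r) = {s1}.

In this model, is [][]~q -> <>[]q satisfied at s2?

Yes

At s2: [][]~q is false, <>[]q is true, so [][]~q -> <>[]q is true.
  At s2: [][]~q requires []~q at every successor {s2}.
    []~q fails at s2, so [][]~q is false at s2.
      At s2: []~q requires ~q at every successor {s2}.
        ~q fails at s2, so []~q is false at s2.
  At s2: <>[]q requires []q at some successor in {s2}.
    []q holds at s2, so <>[]q is true at s2.
      At s2: []q requires q at every successor {s2}.
        At s2: q is true.
      So []q is true at s2.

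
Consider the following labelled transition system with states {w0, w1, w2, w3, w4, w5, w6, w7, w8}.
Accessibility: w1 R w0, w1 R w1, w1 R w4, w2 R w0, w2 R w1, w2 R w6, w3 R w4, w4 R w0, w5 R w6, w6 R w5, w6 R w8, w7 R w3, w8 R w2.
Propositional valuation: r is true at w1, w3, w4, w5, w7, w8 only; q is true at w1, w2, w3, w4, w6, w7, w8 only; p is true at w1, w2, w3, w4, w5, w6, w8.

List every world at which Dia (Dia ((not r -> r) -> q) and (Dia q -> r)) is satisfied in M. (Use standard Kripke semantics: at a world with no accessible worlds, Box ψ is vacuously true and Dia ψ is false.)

Let φ = Dia (Dia ((not r -> r) -> q) and (Dia q -> r)). Evaluate φ at each world:
  w0 (successors ∅): φ is false.
  w1 (successors {w0, w1, w4}): φ is true.
  w2 (successors {w0, w1, w6}): φ is true.
  w3 (successors {w4}): φ is true.
  w4 (successors {w0}): φ is false.
  w5 (successors {w6}): φ is false.
  w6 (successors {w5, w8}): φ is true.
  w7 (successors {w3}): φ is true.
  w8 (successors {w2}): φ is false.
For instance, at w3:
  At w3: Dia (Dia ((not r -> r) -> q) and (Dia q -> r)) requires Dia ((not r -> r) -> q) and (Dia q -> r) at some successor in {w4}.
    Dia ((not r -> r) -> q) and (Dia q -> r) holds at w4, so Dia (Dia ((not r -> r) -> q) and (Dia q -> r)) is true at w3.
      At w4: Dia ((not r -> r) -> q) is true, Dia q -> r is true, so Dia ((not r -> r) -> q) and (Dia q -> r) is true.
Satisfying worlds: {w1, w2, w3, w6, w7}

w1, w2, w3, w6, w7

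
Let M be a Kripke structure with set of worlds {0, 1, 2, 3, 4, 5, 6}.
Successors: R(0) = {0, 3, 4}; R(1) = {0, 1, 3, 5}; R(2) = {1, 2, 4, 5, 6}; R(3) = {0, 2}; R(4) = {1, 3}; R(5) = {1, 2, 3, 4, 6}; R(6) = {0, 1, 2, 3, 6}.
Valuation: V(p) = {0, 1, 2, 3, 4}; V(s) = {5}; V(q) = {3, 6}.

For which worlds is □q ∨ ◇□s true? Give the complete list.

Recall that □ψ holds at a world iff ψ holds at every accessible world, and ◇ψ holds iff ψ holds at some accessible world.
Let φ = □q ∨ ◇□s. Evaluate φ at each world:
  0 (successors {0, 3, 4}): φ is false.
  1 (successors {0, 1, 3, 5}): φ is false.
  2 (successors {1, 2, 4, 5, 6}): φ is false.
  3 (successors {0, 2}): φ is false.
  4 (successors {1, 3}): φ is false.
  5 (successors {1, 2, 3, 4, 6}): φ is false.
  6 (successors {0, 1, 2, 3, 6}): φ is false.
For instance, at 2:
  At 2: □q is false, ◇□s is false, so □q ∨ ◇□s is false.
    At 2: □q requires q at every successor {1, 2, 4, 5, 6}.
      q fails at 1, so □q is false at 2.
    At 2: ◇□s requires □s at some successor in {1, 2, 4, 5, 6}.
      At 1: □s is false.
      At 2: □s is false.
      At 4: □s is false.
      At 5: □s is false.
      At 6: □s is false.
    So ◇□s is false at 2.
Satisfying worlds: none.

none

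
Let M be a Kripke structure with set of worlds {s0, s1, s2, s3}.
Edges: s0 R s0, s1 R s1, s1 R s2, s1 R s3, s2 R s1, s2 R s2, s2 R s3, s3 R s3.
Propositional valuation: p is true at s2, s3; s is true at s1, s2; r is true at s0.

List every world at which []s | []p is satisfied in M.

Let φ = []s | []p. Evaluate φ at each world:
  s0 (successors {s0}): φ is false.
  s1 (successors {s1, s2, s3}): φ is false.
  s2 (successors {s1, s2, s3}): φ is false.
  s3 (successors {s3}): φ is true.
For instance, at s1:
  At s1: []s is false, []p is false, so []s | []p is false.
    At s1: []s requires s at every successor {s1, s2, s3}.
      s fails at s3, so []s is false at s1.
    At s1: []p requires p at every successor {s1, s2, s3}.
      p fails at s1, so []p is false at s1.
Satisfying worlds: {s3}

s3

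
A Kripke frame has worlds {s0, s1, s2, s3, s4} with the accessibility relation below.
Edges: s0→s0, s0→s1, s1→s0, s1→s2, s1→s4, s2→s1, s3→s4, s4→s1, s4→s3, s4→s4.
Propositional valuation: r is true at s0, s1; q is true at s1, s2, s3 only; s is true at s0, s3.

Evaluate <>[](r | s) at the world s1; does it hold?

At s1: <>[](r | s) requires [](r | s) at some successor in {s0, s2, s4}.
  [](r | s) holds at s0, so <>[](r | s) is true at s1.
    At s0: [](r | s) requires r | s at every successor {s0, s1}.
      At s0: r | s is true.
      At s1: r | s is true.
    So [](r | s) is true at s0.

Yes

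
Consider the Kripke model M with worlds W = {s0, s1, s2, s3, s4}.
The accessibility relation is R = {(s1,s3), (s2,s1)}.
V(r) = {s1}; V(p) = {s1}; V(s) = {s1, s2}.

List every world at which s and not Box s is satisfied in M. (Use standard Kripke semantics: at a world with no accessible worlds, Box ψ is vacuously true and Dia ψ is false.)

s1

Let φ = s and not Box s. Evaluate φ at each world:
  s0 (successors ∅): φ is false.
  s1 (successors {s3}): φ is true.
  s2 (successors {s1}): φ is false.
  s3 (successors ∅): φ is false.
  s4 (successors ∅): φ is false.
For instance, at s2:
  At s2: s is true, not Box s is false, so s and not Box s is false.
    At s2: Box s is true, so not Box s is false.
      At s2: Box s requires s at every successor {s1}.
        At s1: s is true.
      So Box s is true at s2.
Satisfying worlds: {s1}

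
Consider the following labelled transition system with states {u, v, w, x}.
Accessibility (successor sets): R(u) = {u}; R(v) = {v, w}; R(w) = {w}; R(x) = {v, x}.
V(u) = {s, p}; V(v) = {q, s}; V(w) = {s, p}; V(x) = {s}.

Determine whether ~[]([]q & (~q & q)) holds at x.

Recall that []ψ holds at a world iff ψ holds at every accessible world, and <>ψ holds iff ψ holds at some accessible world.
At x: []([]q & (~q & q)) is false, so ~[]([]q & (~q & q)) is true.
  At x: []([]q & (~q & q)) requires []q & (~q & q) at every successor {v, x}.
    []q & (~q & q) fails at v, so []([]q & (~q & q)) is false at x.
      At v: []q is false, ~q & q is false, so []q & (~q & q) is false.

Yes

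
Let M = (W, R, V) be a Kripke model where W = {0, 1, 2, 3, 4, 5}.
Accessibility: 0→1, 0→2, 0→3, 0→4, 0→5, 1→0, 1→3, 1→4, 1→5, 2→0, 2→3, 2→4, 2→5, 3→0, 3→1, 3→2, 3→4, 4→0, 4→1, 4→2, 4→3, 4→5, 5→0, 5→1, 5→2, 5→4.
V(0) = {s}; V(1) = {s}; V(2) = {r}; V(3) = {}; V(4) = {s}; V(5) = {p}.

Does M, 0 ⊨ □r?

No

At 0: □r requires r at every successor {1, 2, 3, 4, 5}.
  r fails at 1, so □r is false at 0.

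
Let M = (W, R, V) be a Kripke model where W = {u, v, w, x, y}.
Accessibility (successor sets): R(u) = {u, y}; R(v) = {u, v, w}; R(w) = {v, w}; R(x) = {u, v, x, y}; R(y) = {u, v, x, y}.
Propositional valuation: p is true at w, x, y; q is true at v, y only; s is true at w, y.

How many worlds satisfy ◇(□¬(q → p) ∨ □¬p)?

Recall that □ψ holds at a world iff ψ holds at every accessible world, and ◇ψ holds iff ψ holds at some accessible world.
Let φ = ◇(□¬(q → p) ∨ □¬p). Evaluate φ at each world:
  u (successors {u, y}): φ is false.
  v (successors {u, v, w}): φ is false.
  w (successors {v, w}): φ is false.
  x (successors {u, v, x, y}): φ is false.
  y (successors {u, v, x, y}): φ is false.
For instance, at v:
  At v: ◇(□¬(q → p) ∨ □¬p) requires □¬(q → p) ∨ □¬p at some successor in {u, v, w}.
    At u: □¬(q → p) ∨ □¬p is false.
    At v: □¬(q → p) ∨ □¬p is false.
    At w: □¬(q → p) ∨ □¬p is false.
  So ◇(□¬(q → p) ∨ □¬p) is false at v.
Satisfying worlds: none.

0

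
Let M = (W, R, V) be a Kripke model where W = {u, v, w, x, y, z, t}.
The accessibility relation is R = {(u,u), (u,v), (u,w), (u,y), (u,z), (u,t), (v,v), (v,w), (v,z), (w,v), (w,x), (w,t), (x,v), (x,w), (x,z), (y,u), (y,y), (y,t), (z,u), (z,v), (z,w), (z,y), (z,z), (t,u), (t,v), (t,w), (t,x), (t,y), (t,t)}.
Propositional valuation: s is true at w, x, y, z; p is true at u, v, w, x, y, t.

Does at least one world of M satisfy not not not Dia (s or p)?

Let φ = not not not Dia (s or p). Evaluate φ at each world:
  u (successors {u, v, w, y, z, t}): φ is false.
  v (successors {v, w, z}): φ is false.
  w (successors {v, x, t}): φ is false.
  x (successors {v, w, z}): φ is false.
  y (successors {u, y, t}): φ is false.
  z (successors {u, v, w, y, z}): φ is false.
  t (successors {u, v, w, x, y, t}): φ is false.
For instance, at t:
  At t: not not Dia (s or p) is true, so not not not Dia (s or p) is false.
    At t: not Dia (s or p) is false, so not not Dia (s or p) is true.
      At t: Dia (s or p) is true, so not Dia (s or p) is false.

No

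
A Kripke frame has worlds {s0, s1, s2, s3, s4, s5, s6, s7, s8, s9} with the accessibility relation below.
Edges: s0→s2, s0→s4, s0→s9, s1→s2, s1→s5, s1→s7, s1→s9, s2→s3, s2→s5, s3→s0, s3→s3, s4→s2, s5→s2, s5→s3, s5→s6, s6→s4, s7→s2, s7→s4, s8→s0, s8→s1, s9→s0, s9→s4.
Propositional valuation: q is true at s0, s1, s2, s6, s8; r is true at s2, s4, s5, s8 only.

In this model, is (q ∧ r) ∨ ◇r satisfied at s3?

At s3: q ∧ r is false, ◇r is false, so (q ∧ r) ∨ ◇r is false.
  At s3: ◇r requires r at some successor in {s0, s3}.
    At s0: r is false.
    At s3: r is false.
  So ◇r is false at s3.

No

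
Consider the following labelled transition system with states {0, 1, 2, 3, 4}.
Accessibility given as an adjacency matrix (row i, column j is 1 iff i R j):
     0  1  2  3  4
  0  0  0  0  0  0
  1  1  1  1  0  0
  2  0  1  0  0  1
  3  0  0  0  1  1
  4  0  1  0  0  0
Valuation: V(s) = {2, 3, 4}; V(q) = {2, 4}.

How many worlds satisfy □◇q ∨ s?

4

Let φ = □◇q ∨ s. Evaluate φ at each world:
  0 (successors ∅): φ is true.
  1 (successors {0, 1, 2}): φ is false.
  2 (successors {1, 4}): φ is true.
  3 (successors {3, 4}): φ is true.
  4 (successors {1}): φ is true.
For instance, at 4:
  At 4: □◇q is true, s is true, so □◇q ∨ s is true.
    At 4: □◇q requires ◇q at every successor {1}.
      At 1: ◇q is true.
    So □◇q is true at 4.
Satisfying worlds: {0, 2, 3, 4}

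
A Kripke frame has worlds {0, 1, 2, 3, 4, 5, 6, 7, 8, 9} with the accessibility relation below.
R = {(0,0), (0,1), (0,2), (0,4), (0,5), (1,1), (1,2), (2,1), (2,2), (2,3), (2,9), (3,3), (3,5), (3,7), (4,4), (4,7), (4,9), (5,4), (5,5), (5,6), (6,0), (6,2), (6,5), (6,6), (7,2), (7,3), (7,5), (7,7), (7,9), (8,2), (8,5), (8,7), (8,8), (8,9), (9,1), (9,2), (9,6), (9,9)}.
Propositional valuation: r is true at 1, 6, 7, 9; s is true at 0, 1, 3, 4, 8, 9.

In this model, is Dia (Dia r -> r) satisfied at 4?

At 4: Dia (Dia r -> r) requires Dia r -> r at some successor in {4, 7, 9}.
  Dia r -> r holds at 7, so Dia (Dia r -> r) is true at 4.
    At 7: Dia r is true, r is true, so Dia r -> r is true.
      At 7: Dia r requires r at some successor in {2, 3, 5, 7, 9}.
        r holds at 7, so Dia r is true at 7.

Yes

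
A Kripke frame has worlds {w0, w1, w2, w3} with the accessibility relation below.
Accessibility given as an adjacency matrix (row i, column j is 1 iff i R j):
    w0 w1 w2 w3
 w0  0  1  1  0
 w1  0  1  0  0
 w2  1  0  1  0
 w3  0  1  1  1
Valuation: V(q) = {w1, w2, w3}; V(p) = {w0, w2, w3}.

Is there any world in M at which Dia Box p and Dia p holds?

Yes

Let φ = Dia Box p and Dia p. Evaluate φ at each world:
  w0 (successors {w1, w2}): φ is true.
  w1 (successors {w1}): φ is false.
  w2 (successors {w0, w2}): φ is true.
  w3 (successors {w1, w2, w3}): φ is true.
Detail at w0 (witness):
  At w0: Dia Box p is true, Dia p is true, so Dia Box p and Dia p is true.
    At w0: Dia Box p requires Box p at some successor in {w1, w2}.
      Box p holds at w2, so Dia Box p is true at w0.
    At w0: Dia p requires p at some successor in {w1, w2}.
      p holds at w2, so Dia p is true at w0.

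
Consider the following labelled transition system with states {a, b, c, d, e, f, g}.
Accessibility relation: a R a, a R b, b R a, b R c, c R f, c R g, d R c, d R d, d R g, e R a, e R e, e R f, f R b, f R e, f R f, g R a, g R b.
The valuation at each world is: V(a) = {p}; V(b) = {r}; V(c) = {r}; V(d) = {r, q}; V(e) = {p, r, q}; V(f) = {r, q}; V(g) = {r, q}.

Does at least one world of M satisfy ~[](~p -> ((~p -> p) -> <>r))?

Let φ = ~[](~p -> ((~p -> p) -> <>r)). Evaluate φ at each world:
  a (successors {a, b}): φ is false.
  b (successors {a, c}): φ is false.
  c (successors {f, g}): φ is false.
  d (successors {c, d, g}): φ is false.
  e (successors {a, e, f}): φ is false.
  f (successors {b, e, f}): φ is false.
  g (successors {a, b}): φ is false.
For instance, at a:
  At a: [](~p -> ((~p -> p) -> <>r)) is true, so ~[](~p -> ((~p -> p) -> <>r)) is false.
    At a: [](~p -> ((~p -> p) -> <>r)) requires ~p -> ((~p -> p) -> <>r) at every successor {a, b}.
      At a: ~p -> ((~p -> p) -> <>r) is true.
      At b: ~p -> ((~p -> p) -> <>r) is true.
    So [](~p -> ((~p -> p) -> <>r)) is true at a.

No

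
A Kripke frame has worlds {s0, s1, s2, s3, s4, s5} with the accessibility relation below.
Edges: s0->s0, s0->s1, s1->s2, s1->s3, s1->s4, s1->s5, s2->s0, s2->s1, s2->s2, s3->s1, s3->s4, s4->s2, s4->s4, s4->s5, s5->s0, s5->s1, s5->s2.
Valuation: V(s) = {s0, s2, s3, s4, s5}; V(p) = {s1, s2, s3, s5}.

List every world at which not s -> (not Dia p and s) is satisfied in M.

Let φ = not s -> (not Dia p and s). Evaluate φ at each world:
  s0 (successors {s0, s1}): φ is true.
  s1 (successors {s2, s3, s4, s5}): φ is false.
  s2 (successors {s0, s1, s2}): φ is true.
  s3 (successors {s1, s4}): φ is true.
  s4 (successors {s2, s4, s5}): φ is true.
  s5 (successors {s0, s1, s2}): φ is true.
For instance, at s1:
  At s1: not s is true, not Dia p and s is false, so not s -> (not Dia p and s) is false.
    At s1: not Dia p is false, s is false, so not Dia p and s is false.
      At s1: Dia p is true, so not Dia p is false.
Satisfying worlds: {s0, s2, s3, s4, s5}

s0, s2, s3, s4, s5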